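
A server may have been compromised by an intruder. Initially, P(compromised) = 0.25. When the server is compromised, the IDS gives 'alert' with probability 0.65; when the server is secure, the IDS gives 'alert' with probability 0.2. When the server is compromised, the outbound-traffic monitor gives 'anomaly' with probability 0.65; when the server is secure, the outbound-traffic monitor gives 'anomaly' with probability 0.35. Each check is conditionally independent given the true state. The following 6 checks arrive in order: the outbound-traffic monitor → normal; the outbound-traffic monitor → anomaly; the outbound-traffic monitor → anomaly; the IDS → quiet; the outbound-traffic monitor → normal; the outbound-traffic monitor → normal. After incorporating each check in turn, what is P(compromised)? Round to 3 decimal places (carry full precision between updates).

0.073

After the outbound-traffic monitor='normal': P(compromised) = 0.35·0.2500 / (0.35·0.2500 + 0.65·0.7500) ≈ 0.1522
After the outbound-traffic monitor='anomaly': P(compromised) = 0.65·0.1522 / (0.65·0.1522 + 0.35·0.8478) ≈ 0.2500
After the outbound-traffic monitor='anomaly': P(compromised) = 0.65·0.2500 / (0.65·0.2500 + 0.35·0.7500) ≈ 0.3824
After the IDS='quiet': P(compromised) = 0.35·0.3824 / (0.35·0.3824 + 0.8·0.6176) ≈ 0.2131
After the outbound-traffic monitor='normal': P(compromised) = 0.35·0.2131 / (0.35·0.2131 + 0.65·0.7869) ≈ 0.1273
After the outbound-traffic monitor='normal': P(compromised) = 0.35·0.1273 / (0.35·0.1273 + 0.65·0.8727) ≈ 0.0728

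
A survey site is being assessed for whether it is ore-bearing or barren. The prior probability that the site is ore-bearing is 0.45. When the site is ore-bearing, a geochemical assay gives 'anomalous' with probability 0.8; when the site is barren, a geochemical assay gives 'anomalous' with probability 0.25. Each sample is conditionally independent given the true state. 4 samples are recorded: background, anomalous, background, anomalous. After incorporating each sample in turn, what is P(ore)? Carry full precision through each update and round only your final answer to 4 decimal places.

Each posterior becomes the prior for the next update.
After 'background': P(ore) = 0.2·0.4500 / (0.2·0.4500 + 0.75·0.5500) ≈ 0.1791
After 'anomalous': P(ore) = 0.8·0.1791 / (0.8·0.1791 + 0.25·0.8209) ≈ 0.4111
After 'background': P(ore) = 0.2·0.4111 / (0.2·0.4111 + 0.75·0.5889) ≈ 0.1570
After 'anomalous': P(ore) = 0.8·0.1570 / (0.8·0.1570 + 0.25·0.8430) ≈ 0.3733

0.3733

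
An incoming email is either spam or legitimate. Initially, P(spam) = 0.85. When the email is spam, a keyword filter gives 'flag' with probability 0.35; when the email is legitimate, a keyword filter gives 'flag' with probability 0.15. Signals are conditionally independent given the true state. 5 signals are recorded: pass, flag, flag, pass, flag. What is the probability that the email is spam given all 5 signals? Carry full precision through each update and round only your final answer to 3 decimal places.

Each posterior becomes the prior for the next update.
After 'pass': P(spam) = 0.65·0.8500 / (0.65·0.8500 + 0.85·0.1500) ≈ 0.8125
After 'flag': P(spam) = 0.35·0.8125 / (0.35·0.8125 + 0.15·0.1875) ≈ 0.9100
After 'flag': P(spam) = 0.35·0.9100 / (0.35·0.9100 + 0.15·0.0900) ≈ 0.9593
After 'pass': P(spam) = 0.65·0.9593 / (0.65·0.9593 + 0.85·0.0407) ≈ 0.9475
After 'flag': P(spam) = 0.35·0.9475 / (0.35·0.9475 + 0.15·0.0525) ≈ 0.9768

0.977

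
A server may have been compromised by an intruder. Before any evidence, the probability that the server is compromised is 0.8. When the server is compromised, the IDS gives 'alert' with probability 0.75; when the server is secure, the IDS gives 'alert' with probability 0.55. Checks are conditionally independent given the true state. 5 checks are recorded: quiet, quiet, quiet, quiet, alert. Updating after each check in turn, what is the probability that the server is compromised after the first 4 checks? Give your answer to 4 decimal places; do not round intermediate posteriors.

Each posterior becomes the prior for the next update.
After 'quiet': P(compromised) = 0.25·0.8000 / (0.25·0.8000 + 0.45·0.2000) ≈ 0.6897
After 'quiet': P(compromised) = 0.25·0.6897 / (0.25·0.6897 + 0.45·0.3103) ≈ 0.5525
After 'quiet': P(compromised) = 0.25·0.5525 / (0.25·0.5525 + 0.45·0.4475) ≈ 0.4068
After 'quiet': P(compromised) = 0.25·0.4068 / (0.25·0.4068 + 0.45·0.5932) ≈ 0.2759

0.2759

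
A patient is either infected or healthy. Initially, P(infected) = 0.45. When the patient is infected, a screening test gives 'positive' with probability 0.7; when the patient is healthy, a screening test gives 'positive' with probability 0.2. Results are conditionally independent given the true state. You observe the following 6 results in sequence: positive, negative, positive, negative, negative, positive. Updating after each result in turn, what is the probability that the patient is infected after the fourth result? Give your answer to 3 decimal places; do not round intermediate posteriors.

0.585

Apply Bayes' rule sequentially, carrying P(infected) forward.
After 'positive': P(infected) = 0.7·0.4500 / (0.7·0.4500 + 0.2·0.5500) ≈ 0.7412
After 'negative': P(infected) = 0.3·0.7412 / (0.3·0.7412 + 0.8·0.2588) ≈ 0.5178
After 'positive': P(infected) = 0.7·0.5178 / (0.7·0.5178 + 0.2·0.4822) ≈ 0.7899
After 'negative': P(infected) = 0.3·0.7899 / (0.3·0.7899 + 0.8·0.2101) ≈ 0.5850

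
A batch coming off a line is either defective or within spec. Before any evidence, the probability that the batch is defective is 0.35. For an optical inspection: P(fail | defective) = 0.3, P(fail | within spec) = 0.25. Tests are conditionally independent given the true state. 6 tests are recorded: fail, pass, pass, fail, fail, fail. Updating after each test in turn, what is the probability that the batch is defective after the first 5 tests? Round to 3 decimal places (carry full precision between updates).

After 'fail': P(defective) = 0.3·0.3500 / (0.3·0.3500 + 0.25·0.6500) ≈ 0.3925
After 'pass': P(defective) = 0.7·0.3925 / (0.7·0.3925 + 0.75·0.6075) ≈ 0.3762
After 'pass': P(defective) = 0.7·0.3762 / (0.7·0.3762 + 0.75·0.6238) ≈ 0.3602
After 'fail': P(defective) = 0.3·0.3602 / (0.3·0.3602 + 0.25·0.6398) ≈ 0.4031
After 'fail': P(defective) = 0.3·0.4031 / (0.3·0.4031 + 0.25·0.5969) ≈ 0.4477

0.448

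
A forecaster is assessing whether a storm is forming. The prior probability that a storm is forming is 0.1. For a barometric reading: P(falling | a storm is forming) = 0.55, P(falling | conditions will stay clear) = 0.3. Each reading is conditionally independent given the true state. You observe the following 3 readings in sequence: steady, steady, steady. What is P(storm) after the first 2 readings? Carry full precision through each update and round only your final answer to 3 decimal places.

0.044

After 'steady': P(storm) = 0.45·0.1000 / (0.45·0.1000 + 0.7·0.9000) ≈ 0.0667
After 'steady': P(storm) = 0.45·0.0667 / (0.45·0.0667 + 0.7·0.9333) ≈ 0.0439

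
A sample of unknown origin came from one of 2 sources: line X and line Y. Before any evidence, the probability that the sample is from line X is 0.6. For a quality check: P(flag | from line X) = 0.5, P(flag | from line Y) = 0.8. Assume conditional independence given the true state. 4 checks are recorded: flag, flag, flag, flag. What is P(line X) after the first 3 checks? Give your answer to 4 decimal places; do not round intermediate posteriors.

0.2680

After 'flag': P(line X) = 0.5·0.6000 / (0.5·0.6000 + 0.8·0.4000) ≈ 0.4839
After 'flag': P(line X) = 0.5·0.4839 / (0.5·0.4839 + 0.8·0.5161) ≈ 0.3695
After 'flag': P(line X) = 0.5·0.3695 / (0.5·0.3695 + 0.8·0.6305) ≈ 0.2680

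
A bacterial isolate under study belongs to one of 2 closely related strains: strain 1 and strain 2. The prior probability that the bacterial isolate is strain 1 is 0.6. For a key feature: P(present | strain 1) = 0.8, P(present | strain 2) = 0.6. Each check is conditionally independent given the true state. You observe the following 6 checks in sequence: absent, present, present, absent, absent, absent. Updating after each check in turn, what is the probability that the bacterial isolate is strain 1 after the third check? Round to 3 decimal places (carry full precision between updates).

0.571

After 'absent': P(strain 1) = 0.2·0.6000 / (0.2·0.6000 + 0.4·0.4000) ≈ 0.4286
After 'present': P(strain 1) = 0.8·0.4286 / (0.8·0.4286 + 0.6·0.5714) ≈ 0.5000
After 'present': P(strain 1) = 0.8·0.5000 / (0.8·0.5000 + 0.6·0.5000) ≈ 0.5714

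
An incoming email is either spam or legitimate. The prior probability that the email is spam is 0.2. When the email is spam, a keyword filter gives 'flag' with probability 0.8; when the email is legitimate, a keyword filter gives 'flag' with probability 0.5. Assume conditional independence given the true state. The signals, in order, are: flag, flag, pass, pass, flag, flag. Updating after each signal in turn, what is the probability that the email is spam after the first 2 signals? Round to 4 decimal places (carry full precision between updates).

0.3902

After 'flag': P(spam) = 0.8·0.2000 / (0.8·0.2000 + 0.5·0.8000) ≈ 0.2857
After 'flag': P(spam) = 0.8·0.2857 / (0.8·0.2857 + 0.5·0.7143) ≈ 0.3902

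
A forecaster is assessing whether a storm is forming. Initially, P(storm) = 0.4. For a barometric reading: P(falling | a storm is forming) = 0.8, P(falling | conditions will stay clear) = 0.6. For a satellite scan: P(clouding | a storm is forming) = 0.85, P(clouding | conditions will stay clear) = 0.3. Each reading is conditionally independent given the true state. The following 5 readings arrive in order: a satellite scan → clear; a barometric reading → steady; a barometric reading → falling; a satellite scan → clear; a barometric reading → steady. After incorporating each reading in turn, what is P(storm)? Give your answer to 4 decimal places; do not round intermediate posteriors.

0.0101

After a satellite scan='clear': P(storm) = 0.15·0.4000 / (0.15·0.4000 + 0.7·0.6000) ≈ 0.1250
After a barometric reading='steady': P(storm) = 0.2·0.1250 / (0.2·0.1250 + 0.4·0.8750) ≈ 0.0667
After a barometric reading='falling': P(storm) = 0.8·0.0667 / (0.8·0.0667 + 0.6·0.9333) ≈ 0.0870
After a satellite scan='clear': P(storm) = 0.15·0.0870 / (0.15·0.0870 + 0.7·0.9130) ≈ 0.0200
After a barometric reading='steady': P(storm) = 0.2·0.0200 / (0.2·0.0200 + 0.4·0.9800) ≈ 0.0101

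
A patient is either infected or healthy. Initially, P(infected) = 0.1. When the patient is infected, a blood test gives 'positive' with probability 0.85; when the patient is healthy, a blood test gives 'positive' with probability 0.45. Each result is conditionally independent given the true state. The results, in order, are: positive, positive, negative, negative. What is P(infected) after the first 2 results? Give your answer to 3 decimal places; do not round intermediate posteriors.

After 'positive': P(infected) = 0.85·0.1000 / (0.85·0.1000 + 0.45·0.9000) ≈ 0.1735
After 'positive': P(infected) = 0.85·0.1735 / (0.85·0.1735 + 0.45·0.8265) ≈ 0.2839

0.284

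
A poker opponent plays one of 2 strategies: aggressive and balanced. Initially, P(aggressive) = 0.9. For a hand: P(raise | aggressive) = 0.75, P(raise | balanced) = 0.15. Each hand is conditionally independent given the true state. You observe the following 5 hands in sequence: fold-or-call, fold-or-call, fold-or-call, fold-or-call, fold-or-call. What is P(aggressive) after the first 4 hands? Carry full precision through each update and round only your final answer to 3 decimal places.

0.063

After 'fold-or-call': P(aggressive) = 0.25·0.9000 / (0.25·0.9000 + 0.85·0.1000) ≈ 0.7258
After 'fold-or-call': P(aggressive) = 0.25·0.7258 / (0.25·0.7258 + 0.85·0.2742) ≈ 0.4377
After 'fold-or-call': P(aggressive) = 0.25·0.4377 / (0.25·0.4377 + 0.85·0.5623) ≈ 0.1863
After 'fold-or-call': P(aggressive) = 0.25·0.1863 / (0.25·0.1863 + 0.85·0.8137) ≈ 0.0631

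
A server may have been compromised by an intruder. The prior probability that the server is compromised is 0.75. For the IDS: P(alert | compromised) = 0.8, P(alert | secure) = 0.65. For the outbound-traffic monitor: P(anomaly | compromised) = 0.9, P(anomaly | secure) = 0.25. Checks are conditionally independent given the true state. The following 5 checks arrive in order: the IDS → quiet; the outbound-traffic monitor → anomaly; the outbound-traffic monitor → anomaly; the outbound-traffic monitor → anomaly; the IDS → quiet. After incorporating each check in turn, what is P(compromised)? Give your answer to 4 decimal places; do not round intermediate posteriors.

After the IDS='quiet': P(compromised) = 0.2·0.7500 / (0.2·0.7500 + 0.35·0.2500) ≈ 0.6316
After the outbound-traffic monitor='anomaly': P(compromised) = 0.9·0.6316 / (0.9·0.6316 + 0.25·0.3684) ≈ 0.8606
After the outbound-traffic monitor='anomaly': P(compromised) = 0.9·0.8606 / (0.9·0.8606 + 0.25·0.1394) ≈ 0.9569
After the outbound-traffic monitor='anomaly': P(compromised) = 0.9·0.9569 / (0.9·0.9569 + 0.25·0.0431) ≈ 0.9877
After the IDS='quiet': P(compromised) = 0.2·0.9877 / (0.2·0.9877 + 0.35·0.0123) ≈ 0.9786

0.9786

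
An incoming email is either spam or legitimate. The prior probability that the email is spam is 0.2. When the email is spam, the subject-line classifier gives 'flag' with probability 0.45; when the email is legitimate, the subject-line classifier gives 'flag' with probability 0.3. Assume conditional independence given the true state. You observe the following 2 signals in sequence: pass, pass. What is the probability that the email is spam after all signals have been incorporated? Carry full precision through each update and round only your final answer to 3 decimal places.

0.134

Apply Bayes' rule sequentially, carrying P(spam) forward.
After 'pass': P(spam) = 0.55·0.2000 / (0.55·0.2000 + 0.7·0.8000) ≈ 0.1642
After 'pass': P(spam) = 0.55·0.1642 / (0.55·0.1642 + 0.7·0.8358) ≈ 0.1337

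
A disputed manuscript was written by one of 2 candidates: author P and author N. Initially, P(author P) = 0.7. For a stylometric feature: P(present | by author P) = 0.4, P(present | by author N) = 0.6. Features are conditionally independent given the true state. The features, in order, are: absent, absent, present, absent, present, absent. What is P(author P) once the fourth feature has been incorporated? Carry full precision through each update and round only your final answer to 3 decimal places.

Apply Bayes' rule sequentially, carrying P(author P) forward.
After 'absent': P(author P) = 0.6·0.7000 / (0.6·0.7000 + 0.4·0.3000) ≈ 0.7778
After 'absent': P(author P) = 0.6·0.7778 / (0.6·0.7778 + 0.4·0.2222) ≈ 0.8400
After 'present': P(author P) = 0.4·0.8400 / (0.4·0.8400 + 0.6·0.1600) ≈ 0.7778
After 'absent': P(author P) = 0.6·0.7778 / (0.6·0.7778 + 0.4·0.2222) ≈ 0.8400

0.840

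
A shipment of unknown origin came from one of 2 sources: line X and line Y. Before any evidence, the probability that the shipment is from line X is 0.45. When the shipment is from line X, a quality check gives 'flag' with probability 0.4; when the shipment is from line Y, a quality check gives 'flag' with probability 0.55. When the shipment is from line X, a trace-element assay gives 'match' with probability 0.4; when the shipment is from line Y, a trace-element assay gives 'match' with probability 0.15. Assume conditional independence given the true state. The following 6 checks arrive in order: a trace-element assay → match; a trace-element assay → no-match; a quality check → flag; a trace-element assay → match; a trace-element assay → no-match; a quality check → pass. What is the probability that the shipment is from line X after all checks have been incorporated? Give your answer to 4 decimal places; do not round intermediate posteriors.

Apply Bayes' rule sequentially, carrying P(line X) forward.
After a trace-element assay='match': P(line X) = 0.4·0.4500 / (0.4·0.4500 + 0.15·0.5500) ≈ 0.6857
After a trace-element assay='no-match': P(line X) = 0.6·0.6857 / (0.6·0.6857 + 0.85·0.3143) ≈ 0.6063
After a quality check='flag': P(line X) = 0.4·0.6063 / (0.4·0.6063 + 0.55·0.3937) ≈ 0.5283
After a trace-element assay='match': P(line X) = 0.4·0.5283 / (0.4·0.5283 + 0.15·0.4717) ≈ 0.7492
After a trace-element assay='no-match': P(line X) = 0.6·0.7492 / (0.6·0.7492 + 0.85·0.2508) ≈ 0.6783
After a quality check='pass': P(line X) = 0.6·0.6783 / (0.6·0.6783 + 0.45·0.3217) ≈ 0.7376

0.7376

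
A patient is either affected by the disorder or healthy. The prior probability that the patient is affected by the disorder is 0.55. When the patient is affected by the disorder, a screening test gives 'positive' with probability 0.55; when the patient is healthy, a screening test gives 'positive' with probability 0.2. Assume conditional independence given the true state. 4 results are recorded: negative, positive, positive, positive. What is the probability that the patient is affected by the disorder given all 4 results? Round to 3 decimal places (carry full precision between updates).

After 'negative': P(affected) = 0.45·0.5500 / (0.45·0.5500 + 0.8·0.4500) ≈ 0.4074
After 'positive': P(affected) = 0.55·0.4074 / (0.55·0.4074 + 0.2·0.5926) ≈ 0.6541
After 'positive': P(affected) = 0.55·0.6541 / (0.55·0.6541 + 0.2·0.3459) ≈ 0.8387
After 'positive': P(affected) = 0.55·0.8387 / (0.55·0.8387 + 0.2·0.1613) ≈ 0.9346

0.935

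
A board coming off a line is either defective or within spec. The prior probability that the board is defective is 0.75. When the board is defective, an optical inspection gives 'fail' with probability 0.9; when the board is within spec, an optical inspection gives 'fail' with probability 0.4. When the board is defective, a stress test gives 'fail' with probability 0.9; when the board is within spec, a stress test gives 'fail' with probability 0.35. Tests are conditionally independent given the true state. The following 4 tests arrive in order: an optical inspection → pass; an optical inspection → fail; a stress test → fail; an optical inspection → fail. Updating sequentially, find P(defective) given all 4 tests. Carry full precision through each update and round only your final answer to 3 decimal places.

0.867

Apply Bayes' rule sequentially, carrying P(defective) forward.
After an optical inspection='pass': P(defective) = 0.1·0.7500 / (0.1·0.7500 + 0.6·0.2500) ≈ 0.3333
After an optical inspection='fail': P(defective) = 0.9·0.3333 / (0.9·0.3333 + 0.4·0.6667) ≈ 0.5294
After a stress test='fail': P(defective) = 0.9·0.5294 / (0.9·0.5294 + 0.35·0.4706) ≈ 0.7431
After an optical inspection='fail': P(defective) = 0.9·0.7431 / (0.9·0.7431 + 0.4·0.2569) ≈ 0.8668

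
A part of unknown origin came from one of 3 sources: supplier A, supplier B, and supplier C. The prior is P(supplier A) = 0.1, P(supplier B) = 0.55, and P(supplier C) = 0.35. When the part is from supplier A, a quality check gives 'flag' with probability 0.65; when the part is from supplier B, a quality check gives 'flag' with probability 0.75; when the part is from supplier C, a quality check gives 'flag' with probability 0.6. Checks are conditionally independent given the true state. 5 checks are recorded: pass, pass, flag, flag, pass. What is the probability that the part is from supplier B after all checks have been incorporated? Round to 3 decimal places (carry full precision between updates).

After 'pass': normaliser = 0.35·0.1000 + 0.25·0.5500 + 0.4·0.3500; P(supplier A) ≈ 0.1120, P(supplier B) ≈ 0.4400, P(supplier C) ≈ 0.4480
After 'pass': normaliser = 0.35·0.1120 + 0.25·0.4400 + 0.4·0.4480; P(supplier A) ≈ 0.1194, P(supplier B) ≈ 0.3350, P(supplier C) ≈ 0.5457
After 'flag': normaliser = 0.65·0.1194 + 0.75·0.3350 + 0.6·0.5457; P(supplier A) ≈ 0.1182, P(supplier B) ≈ 0.3828, P(supplier C) ≈ 0.4989
After 'flag': normaliser = 0.65·0.1182 + 0.75·0.3828 + 0.6·0.4989; P(supplier A) ≈ 0.1159, P(supplier B) ≈ 0.4328, P(supplier C) ≈ 0.4513
After 'pass': normaliser = 0.35·0.1159 + 0.25·0.4328 + 0.4·0.4513; P(supplier A) ≈ 0.1231, P(supplier B) ≈ 0.3286, P(supplier C) ≈ 0.5482

0.329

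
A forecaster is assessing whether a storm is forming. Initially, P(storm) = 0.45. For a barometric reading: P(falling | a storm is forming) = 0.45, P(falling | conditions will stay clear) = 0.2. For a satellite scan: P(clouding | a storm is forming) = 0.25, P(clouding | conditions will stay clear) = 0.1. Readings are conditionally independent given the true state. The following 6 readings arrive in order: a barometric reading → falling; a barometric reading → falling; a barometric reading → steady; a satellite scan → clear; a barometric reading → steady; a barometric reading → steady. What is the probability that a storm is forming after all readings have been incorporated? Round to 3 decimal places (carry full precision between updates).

After a barometric reading='falling': P(storm) = 0.45·0.4500 / (0.45·0.4500 + 0.2·0.5500) ≈ 0.6480
After a barometric reading='falling': P(storm) = 0.45·0.6480 / (0.45·0.6480 + 0.2·0.3520) ≈ 0.8055
After a barometric reading='steady': P(storm) = 0.55·0.8055 / (0.55·0.8055 + 0.8·0.1945) ≈ 0.7401
After a satellite scan='clear': P(storm) = 0.75·0.7401 / (0.75·0.7401 + 0.9·0.2599) ≈ 0.7035
After a barometric reading='steady': P(storm) = 0.55·0.7035 / (0.55·0.7035 + 0.8·0.2965) ≈ 0.6200
After a barometric reading='steady': P(storm) = 0.55·0.6200 / (0.55·0.6200 + 0.8·0.3800) ≈ 0.5287

0.529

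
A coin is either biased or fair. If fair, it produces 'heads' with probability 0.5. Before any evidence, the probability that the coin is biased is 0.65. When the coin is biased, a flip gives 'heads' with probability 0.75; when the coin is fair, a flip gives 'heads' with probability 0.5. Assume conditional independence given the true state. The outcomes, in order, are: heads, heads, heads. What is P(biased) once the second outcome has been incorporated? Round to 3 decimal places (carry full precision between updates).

0.807

Apply Bayes' rule sequentially, carrying P(biased) forward.
After 'heads': P(biased) = 0.75·0.6500 / (0.75·0.6500 + 0.5·0.3500) ≈ 0.7358
After 'heads': P(biased) = 0.75·0.7358 / (0.75·0.7358 + 0.5·0.2642) ≈ 0.8069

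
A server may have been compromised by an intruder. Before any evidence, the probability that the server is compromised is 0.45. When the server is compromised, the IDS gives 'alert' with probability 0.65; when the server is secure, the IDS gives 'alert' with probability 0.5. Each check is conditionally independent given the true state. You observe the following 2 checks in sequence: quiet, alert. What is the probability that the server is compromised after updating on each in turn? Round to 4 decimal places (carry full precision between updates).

After 'quiet': P(compromised) = 0.35·0.4500 / (0.35·0.4500 + 0.5·0.5500) ≈ 0.3642
After 'alert': P(compromised) = 0.65·0.3642 / (0.65·0.3642 + 0.5·0.6358) ≈ 0.4268

0.4268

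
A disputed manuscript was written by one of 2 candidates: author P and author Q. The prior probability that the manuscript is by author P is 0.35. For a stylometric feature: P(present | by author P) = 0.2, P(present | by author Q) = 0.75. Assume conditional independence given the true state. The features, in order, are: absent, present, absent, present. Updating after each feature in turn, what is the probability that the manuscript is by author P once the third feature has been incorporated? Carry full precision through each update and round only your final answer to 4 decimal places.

After 'absent': P(author P) = 0.8·0.3500 / (0.8·0.3500 + 0.25·0.6500) ≈ 0.6328
After 'present': P(author P) = 0.2·0.6328 / (0.2·0.6328 + 0.75·0.3672) ≈ 0.3148
After 'absent': P(author P) = 0.8·0.3148 / (0.8·0.3148 + 0.25·0.6852) ≈ 0.5952

0.5952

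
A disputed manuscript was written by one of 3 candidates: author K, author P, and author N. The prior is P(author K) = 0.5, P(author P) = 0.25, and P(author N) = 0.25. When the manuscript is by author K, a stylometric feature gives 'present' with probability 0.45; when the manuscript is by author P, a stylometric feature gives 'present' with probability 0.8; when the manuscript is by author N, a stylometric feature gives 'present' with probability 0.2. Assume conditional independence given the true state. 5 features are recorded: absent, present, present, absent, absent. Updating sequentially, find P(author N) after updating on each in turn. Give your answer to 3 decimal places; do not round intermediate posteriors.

0.220

After 'absent': normaliser = 0.55·0.5000 + 0.2·0.2500 + 0.8·0.2500; P(author K) ≈ 0.5238, P(author P) ≈ 0.0952, P(author N) ≈ 0.3810
After 'present': normaliser = 0.45·0.5238 + 0.8·0.0952 + 0.2·0.3810; P(author K) ≈ 0.6074, P(author P) ≈ 0.1963, P(author N) ≈ 0.1963
After 'present': normaliser = 0.45·0.6074 + 0.8·0.1963 + 0.2·0.1963; P(author K) ≈ 0.5820, P(author P) ≈ 0.3344, P(author N) ≈ 0.0836
After 'absent': normaliser = 0.55·0.5820 + 0.2·0.3344 + 0.8·0.0836; P(author K) ≈ 0.7053, P(author P) ≈ 0.1474, P(author N) ≈ 0.1474
After 'absent': normaliser = 0.55·0.7053 + 0.2·0.1474 + 0.8·0.1474; P(author K) ≈ 0.7247, P(author P) ≈ 0.0551, P(author N) ≈ 0.2203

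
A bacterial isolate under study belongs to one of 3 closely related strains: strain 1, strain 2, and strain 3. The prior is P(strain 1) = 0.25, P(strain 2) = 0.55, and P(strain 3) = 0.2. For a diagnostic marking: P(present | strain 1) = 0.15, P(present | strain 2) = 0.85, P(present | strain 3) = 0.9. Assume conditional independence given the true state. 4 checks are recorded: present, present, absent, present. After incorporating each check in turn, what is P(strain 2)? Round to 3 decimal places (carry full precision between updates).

0.768

After 'present': normaliser = 0.15·0.2500 + 0.85·0.5500 + 0.9·0.2000; P(strain 1) ≈ 0.0547, P(strain 2) ≈ 0.6825, P(strain 3) ≈ 0.2628
After 'present': normaliser = 0.15·0.0547 + 0.85·0.6825 + 0.9·0.2628; P(strain 1) ≈ 0.0100, P(strain 2) ≈ 0.7033, P(strain 3) ≈ 0.2867
After 'absent': normaliser = 0.85·0.0100 + 0.15·0.7033 + 0.1·0.2867; P(strain 1) ≈ 0.0593, P(strain 2) ≈ 0.7396, P(strain 3) ≈ 0.2010
After 'present': normaliser = 0.15·0.0593 + 0.85·0.7396 + 0.9·0.2010; P(strain 1) ≈ 0.0109, P(strain 2) ≈ 0.7681, P(strain 3) ≈ 0.2210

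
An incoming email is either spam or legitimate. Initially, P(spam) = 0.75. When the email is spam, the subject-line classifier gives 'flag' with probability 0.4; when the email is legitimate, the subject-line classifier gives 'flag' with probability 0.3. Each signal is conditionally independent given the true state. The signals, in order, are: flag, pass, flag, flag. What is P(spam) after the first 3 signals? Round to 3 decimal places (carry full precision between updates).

0.821

After 'flag': P(spam) = 0.4·0.7500 / (0.4·0.7500 + 0.3·0.2500) ≈ 0.8000
After 'pass': P(spam) = 0.6·0.8000 / (0.6·0.8000 + 0.7·0.2000) ≈ 0.7742
After 'flag': P(spam) = 0.4·0.7742 / (0.4·0.7742 + 0.3·0.2258) ≈ 0.8205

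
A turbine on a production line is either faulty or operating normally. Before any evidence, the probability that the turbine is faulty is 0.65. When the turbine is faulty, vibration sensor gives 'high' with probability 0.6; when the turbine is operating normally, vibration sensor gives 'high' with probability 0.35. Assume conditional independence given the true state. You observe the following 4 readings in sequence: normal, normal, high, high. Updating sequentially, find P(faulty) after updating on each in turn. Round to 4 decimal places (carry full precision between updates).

0.6739

Apply Bayes' rule sequentially, carrying P(faulty) forward.
After 'normal': P(faulty) = 0.4·0.6500 / (0.4·0.6500 + 0.65·0.3500) ≈ 0.5333
After 'normal': P(faulty) = 0.4·0.5333 / (0.4·0.5333 + 0.65·0.4667) ≈ 0.4129
After 'high': P(faulty) = 0.6·0.4129 / (0.6·0.4129 + 0.35·0.5871) ≈ 0.5466
After 'high': P(faulty) = 0.6·0.5466 / (0.6·0.5466 + 0.35·0.4534) ≈ 0.6739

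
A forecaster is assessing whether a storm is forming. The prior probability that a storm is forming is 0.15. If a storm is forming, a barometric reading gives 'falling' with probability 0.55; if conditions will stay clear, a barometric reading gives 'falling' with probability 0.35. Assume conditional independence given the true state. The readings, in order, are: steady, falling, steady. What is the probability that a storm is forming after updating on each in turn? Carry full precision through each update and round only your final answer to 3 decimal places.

Apply Bayes' rule sequentially, carrying P(storm) forward.
After 'steady': P(storm) = 0.45·0.1500 / (0.45·0.1500 + 0.65·0.8500) ≈ 0.1089
After 'falling': P(storm) = 0.55·0.1089 / (0.55·0.1089 + 0.35·0.8911) ≈ 0.1611
After 'steady': P(storm) = 0.45·0.1611 / (0.45·0.1611 + 0.65·0.8389) ≈ 0.1173

0.117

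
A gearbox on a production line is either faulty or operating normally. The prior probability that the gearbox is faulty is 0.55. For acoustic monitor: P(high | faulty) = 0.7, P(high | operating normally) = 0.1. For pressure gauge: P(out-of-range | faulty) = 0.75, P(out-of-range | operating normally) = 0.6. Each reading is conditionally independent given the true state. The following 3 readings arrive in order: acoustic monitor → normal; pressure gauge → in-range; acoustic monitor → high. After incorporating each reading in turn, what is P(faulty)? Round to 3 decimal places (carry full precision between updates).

After acoustic monitor='normal': P(faulty) = 0.3·0.5500 / (0.3·0.5500 + 0.9·0.4500) ≈ 0.2895
After pressure gauge='in-range': P(faulty) = 0.25·0.2895 / (0.25·0.2895 + 0.4·0.7105) ≈ 0.2030
After acoustic monitor='high': P(faulty) = 0.7·0.2030 / (0.7·0.2030 + 0.1·0.7970) ≈ 0.6406

0.641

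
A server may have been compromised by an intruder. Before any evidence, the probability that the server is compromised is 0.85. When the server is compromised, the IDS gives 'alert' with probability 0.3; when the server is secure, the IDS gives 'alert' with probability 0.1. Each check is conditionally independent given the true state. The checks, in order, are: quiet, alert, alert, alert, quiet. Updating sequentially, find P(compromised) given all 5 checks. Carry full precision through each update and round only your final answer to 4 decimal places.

0.9893

After 'quiet': P(compromised) = 0.7·0.8500 / (0.7·0.8500 + 0.9·0.1500) ≈ 0.8151
After 'alert': P(compromised) = 0.3·0.8151 / (0.3·0.8151 + 0.1·0.1849) ≈ 0.9297
After 'alert': P(compromised) = 0.3·0.9297 / (0.3·0.9297 + 0.1·0.0703) ≈ 0.9754
After 'alert': P(compromised) = 0.3·0.9754 / (0.3·0.9754 + 0.1·0.0246) ≈ 0.9917
After 'quiet': P(compromised) = 0.7·0.9917 / (0.7·0.9917 + 0.9·0.0083) ≈ 0.9893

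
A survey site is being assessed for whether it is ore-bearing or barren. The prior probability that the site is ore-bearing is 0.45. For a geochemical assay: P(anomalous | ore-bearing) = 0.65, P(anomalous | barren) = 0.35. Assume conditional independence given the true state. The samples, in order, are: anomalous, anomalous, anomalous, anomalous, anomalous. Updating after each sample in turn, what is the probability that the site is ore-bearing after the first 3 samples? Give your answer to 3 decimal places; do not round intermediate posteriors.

After 'anomalous': P(ore) = 0.65·0.4500 / (0.65·0.4500 + 0.35·0.5500) ≈ 0.6031
After 'anomalous': P(ore) = 0.65·0.6031 / (0.65·0.6031 + 0.35·0.3969) ≈ 0.7383
After 'anomalous': P(ore) = 0.65·0.7383 / (0.65·0.7383 + 0.35·0.2617) ≈ 0.8398

0.840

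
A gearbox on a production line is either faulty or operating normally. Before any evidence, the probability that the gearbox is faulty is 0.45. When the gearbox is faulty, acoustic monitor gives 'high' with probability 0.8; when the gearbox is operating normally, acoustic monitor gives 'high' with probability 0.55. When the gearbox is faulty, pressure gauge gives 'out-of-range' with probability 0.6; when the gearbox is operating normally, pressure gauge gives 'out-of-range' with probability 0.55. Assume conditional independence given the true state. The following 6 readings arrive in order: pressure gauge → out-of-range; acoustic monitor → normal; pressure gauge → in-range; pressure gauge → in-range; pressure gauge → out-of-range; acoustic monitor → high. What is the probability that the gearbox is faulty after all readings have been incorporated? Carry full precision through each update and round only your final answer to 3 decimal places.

After pressure gauge='out-of-range': P(faulty) = 0.6·0.4500 / (0.6·0.4500 + 0.55·0.5500) ≈ 0.4716
After acoustic monitor='normal': P(faulty) = 0.2·0.4716 / (0.2·0.4716 + 0.45·0.5284) ≈ 0.2840
After pressure gauge='in-range': P(faulty) = 0.4·0.2840 / (0.4·0.2840 + 0.45·0.7160) ≈ 0.2607
After pressure gauge='in-range': P(faulty) = 0.4·0.2607 / (0.4·0.2607 + 0.45·0.7393) ≈ 0.2386
After pressure gauge='out-of-range': P(faulty) = 0.6·0.2386 / (0.6·0.2386 + 0.55·0.7614) ≈ 0.2548
After acoustic monitor='high': P(faulty) = 0.8·0.2548 / (0.8·0.2548 + 0.55·0.7452) ≈ 0.3322

0.332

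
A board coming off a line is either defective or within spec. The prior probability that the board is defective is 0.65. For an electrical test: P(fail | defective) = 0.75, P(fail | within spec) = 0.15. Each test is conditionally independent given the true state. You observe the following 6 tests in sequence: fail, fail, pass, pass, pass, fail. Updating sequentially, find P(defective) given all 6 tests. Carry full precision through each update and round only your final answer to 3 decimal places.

Each posterior becomes the prior for the next update.
After 'fail': P(defective) = 0.75·0.6500 / (0.75·0.6500 + 0.15·0.3500) ≈ 0.9028
After 'fail': P(defective) = 0.75·0.9028 / (0.75·0.9028 + 0.15·0.0972) ≈ 0.9789
After 'pass': P(defective) = 0.25·0.9789 / (0.25·0.9789 + 0.85·0.0211) ≈ 0.9318
After 'pass': P(defective) = 0.25·0.9318 / (0.25·0.9318 + 0.85·0.0682) ≈ 0.8007
After 'pass': P(defective) = 0.25·0.8007 / (0.25·0.8007 + 0.85·0.1993) ≈ 0.5416
After 'fail': P(defective) = 0.75·0.5416 / (0.75·0.5416 + 0.15·0.4584) ≈ 0.8552

0.855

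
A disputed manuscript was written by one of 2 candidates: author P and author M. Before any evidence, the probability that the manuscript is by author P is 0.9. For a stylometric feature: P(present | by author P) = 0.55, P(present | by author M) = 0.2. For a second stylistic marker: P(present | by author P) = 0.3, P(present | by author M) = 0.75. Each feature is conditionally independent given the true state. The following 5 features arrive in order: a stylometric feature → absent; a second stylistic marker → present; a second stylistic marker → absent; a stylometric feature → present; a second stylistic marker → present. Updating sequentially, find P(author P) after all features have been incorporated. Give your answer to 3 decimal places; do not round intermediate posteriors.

0.862

After a stylometric feature='absent': P(author P) = 0.45·0.9000 / (0.45·0.9000 + 0.8·0.1000) ≈ 0.8351
After a second stylistic marker='present': P(author P) = 0.3·0.8351 / (0.3·0.8351 + 0.75·0.1649) ≈ 0.6694
After a second stylistic marker='absent': P(author P) = 0.7·0.6694 / (0.7·0.6694 + 0.25·0.3306) ≈ 0.8501
After a stylometric feature='present': P(author P) = 0.55·0.8501 / (0.55·0.8501 + 0.2·0.1499) ≈ 0.9397
After a second stylistic marker='present': P(author P) = 0.3·0.9397 / (0.3·0.9397 + 0.75·0.0603) ≈ 0.8618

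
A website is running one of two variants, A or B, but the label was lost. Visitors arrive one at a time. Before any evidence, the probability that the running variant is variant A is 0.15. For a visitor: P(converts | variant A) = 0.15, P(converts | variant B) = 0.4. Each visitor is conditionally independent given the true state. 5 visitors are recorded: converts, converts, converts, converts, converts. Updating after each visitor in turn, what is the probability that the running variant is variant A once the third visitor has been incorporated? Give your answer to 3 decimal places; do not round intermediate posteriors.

0.009

Each posterior becomes the prior for the next update.
After 'converts': P(A) = 0.15·0.1500 / (0.15·0.1500 + 0.4·0.8500) ≈ 0.0621
After 'converts': P(A) = 0.15·0.0621 / (0.15·0.0621 + 0.4·0.9379) ≈ 0.0242
After 'converts': P(A) = 0.15·0.0242 / (0.15·0.0242 + 0.4·0.9758) ≈ 0.0092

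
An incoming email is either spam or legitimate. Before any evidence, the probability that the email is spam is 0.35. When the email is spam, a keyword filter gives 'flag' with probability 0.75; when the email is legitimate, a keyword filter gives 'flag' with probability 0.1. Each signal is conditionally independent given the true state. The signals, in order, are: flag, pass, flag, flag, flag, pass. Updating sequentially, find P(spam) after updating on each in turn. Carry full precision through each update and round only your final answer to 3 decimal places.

0.992

Apply Bayes' rule sequentially, carrying P(spam) forward.
After 'flag': P(spam) = 0.75·0.3500 / (0.75·0.3500 + 0.1·0.6500) ≈ 0.8015
After 'pass': P(spam) = 0.25·0.8015 / (0.25·0.8015 + 0.9·0.1985) ≈ 0.5287
After 'flag': P(spam) = 0.75·0.5287 / (0.75·0.5287 + 0.1·0.4713) ≈ 0.8938
After 'flag': P(spam) = 0.75·0.8938 / (0.75·0.8938 + 0.1·0.1062) ≈ 0.9844
After 'flag': P(spam) = 0.75·0.9844 / (0.75·0.9844 + 0.1·0.0156) ≈ 0.9979
After 'pass': P(spam) = 0.25·0.9979 / (0.25·0.9979 + 0.9·0.0021) ≈ 0.9925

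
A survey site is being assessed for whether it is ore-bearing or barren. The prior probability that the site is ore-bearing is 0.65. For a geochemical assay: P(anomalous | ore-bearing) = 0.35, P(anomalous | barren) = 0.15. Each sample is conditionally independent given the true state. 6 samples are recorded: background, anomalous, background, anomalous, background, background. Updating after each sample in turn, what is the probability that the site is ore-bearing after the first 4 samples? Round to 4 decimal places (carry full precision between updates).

0.8553

After 'background': P(ore) = 0.65·0.6500 / (0.65·0.6500 + 0.85·0.3500) ≈ 0.5868
After 'anomalous': P(ore) = 0.35·0.5868 / (0.35·0.5868 + 0.15·0.4132) ≈ 0.7682
After 'background': P(ore) = 0.65·0.7682 / (0.65·0.7682 + 0.85·0.2318) ≈ 0.7170
After 'anomalous': P(ore) = 0.35·0.7170 / (0.35·0.7170 + 0.15·0.2830) ≈ 0.8553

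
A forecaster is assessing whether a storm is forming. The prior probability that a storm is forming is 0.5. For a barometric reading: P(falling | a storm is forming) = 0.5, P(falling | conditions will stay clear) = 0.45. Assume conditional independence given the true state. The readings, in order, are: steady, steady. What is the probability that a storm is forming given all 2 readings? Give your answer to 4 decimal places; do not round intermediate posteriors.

0.4525

After 'steady': P(storm) = 0.5·0.5000 / (0.5·0.5000 + 0.55·0.5000) ≈ 0.4762
After 'steady': P(storm) = 0.5·0.4762 / (0.5·0.4762 + 0.55·0.5238) ≈ 0.4525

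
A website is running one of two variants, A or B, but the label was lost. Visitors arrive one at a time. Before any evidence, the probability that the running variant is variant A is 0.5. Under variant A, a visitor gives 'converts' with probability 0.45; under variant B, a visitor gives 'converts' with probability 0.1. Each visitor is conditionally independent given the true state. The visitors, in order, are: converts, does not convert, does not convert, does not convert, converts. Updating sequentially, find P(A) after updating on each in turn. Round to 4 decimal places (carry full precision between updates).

After 'converts': P(A) = 0.45·0.5000 / (0.45·0.5000 + 0.1·0.5000) ≈ 0.8182
After 'does not convert': P(A) = 0.55·0.8182 / (0.55·0.8182 + 0.9·0.1818) ≈ 0.7333
After 'does not convert': P(A) = 0.55·0.7333 / (0.55·0.7333 + 0.9·0.2667) ≈ 0.6269
After 'does not convert': P(A) = 0.55·0.6269 / (0.55·0.6269 + 0.9·0.3731) ≈ 0.5067
After 'converts': P(A) = 0.45·0.5067 / (0.45·0.5067 + 0.1·0.4933) ≈ 0.8221

0.8221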